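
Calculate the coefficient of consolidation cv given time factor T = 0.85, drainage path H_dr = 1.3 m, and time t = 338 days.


Result: 0.00425 m^2/day

Derivation:
Using cv = T * H_dr^2 / t
H_dr^2 = 1.3^2 = 1.69
cv = 0.85 * 1.69 / 338
cv = 0.00425 m^2/day


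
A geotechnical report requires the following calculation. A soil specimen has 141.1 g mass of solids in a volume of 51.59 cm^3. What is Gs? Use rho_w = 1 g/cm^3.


Result: 2.735

Derivation:
Using Gs = m_s / (V_s * rho_w)
Since rho_w = 1 g/cm^3:
Gs = 141.1 / 51.59
Gs = 2.735


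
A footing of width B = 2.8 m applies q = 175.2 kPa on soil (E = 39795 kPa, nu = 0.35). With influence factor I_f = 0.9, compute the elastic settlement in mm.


Result: 9.735 mm

Derivation:
Using Se = q * B * (1 - nu^2) * I_f / E
1 - nu^2 = 1 - 0.35^2 = 0.8775
Se = 175.2 * 2.8 * 0.8775 * 0.9 / 39795
Se = 0.009735 m
Convert to mm: Se = 0.009735 * 1000 = 9.735 mm


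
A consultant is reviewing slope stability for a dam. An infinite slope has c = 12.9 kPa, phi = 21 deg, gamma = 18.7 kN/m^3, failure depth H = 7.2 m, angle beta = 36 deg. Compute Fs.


Using Fs = c / (gamma*H*sin(beta)*cos(beta)) + tan(phi)/tan(beta)
Cohesion contribution = 12.9 / (18.7*7.2*sin(36)*cos(36))
Cohesion contribution = 0.201483
Friction contribution = tan(21)/tan(36) = 0.528344
Fs = 0.201483 + 0.528344
Fs = 0.73


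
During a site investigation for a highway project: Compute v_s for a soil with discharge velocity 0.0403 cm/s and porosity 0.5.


Using v_s = v_d / n
v_s = 0.0403 / 0.5
v_s = 0.0806 cm/s


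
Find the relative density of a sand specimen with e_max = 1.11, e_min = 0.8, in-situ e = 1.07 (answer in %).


Result: 12.9 %

Derivation:
Using Dr = (e_max - e) / (e_max - e_min) * 100
e_max - e = 1.11 - 1.07 = 0.04
e_max - e_min = 1.11 - 0.8 = 0.31
Dr = 0.04 / 0.31 * 100
Dr = 12.9 %


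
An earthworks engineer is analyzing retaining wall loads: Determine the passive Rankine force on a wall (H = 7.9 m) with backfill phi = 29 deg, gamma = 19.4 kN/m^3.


Result: 1744.73 kN/m

Derivation:
Compute passive earth pressure coefficient:
Kp = tan^2(45 + phi/2) = tan^2(59.5) = 2.88206
Compute passive force:
Pp = 0.5 * Kp * gamma * H^2
Pp = 0.5 * 2.88206 * 19.4 * 7.9^2
Pp = 1744.73 kN/m


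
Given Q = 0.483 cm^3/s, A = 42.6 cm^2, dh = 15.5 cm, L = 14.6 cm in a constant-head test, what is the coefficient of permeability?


Compute hydraulic gradient:
i = dh / L = 15.5 / 14.6 = 1.06164
Then apply Darcy's law:
k = Q / (A * i)
k = 0.483 / (42.6 * 1.06164)
k = 0.483 / 45.226
k = 0.01068 cm/s


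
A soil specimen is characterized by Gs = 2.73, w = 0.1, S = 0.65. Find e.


Result: 0.42

Derivation:
Using the relation e = Gs * w / S
e = 2.73 * 0.1 / 0.65
e = 0.42


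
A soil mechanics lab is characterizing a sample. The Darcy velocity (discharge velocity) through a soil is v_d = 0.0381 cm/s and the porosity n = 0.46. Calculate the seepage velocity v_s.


Using v_s = v_d / n
v_s = 0.0381 / 0.46
v_s = 0.08283 cm/s


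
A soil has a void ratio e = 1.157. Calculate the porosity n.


Result: 0.5364

Derivation:
Using the relation n = e / (1 + e)
n = 1.157 / (1 + 1.157)
n = 1.157 / 2.157
n = 0.5364


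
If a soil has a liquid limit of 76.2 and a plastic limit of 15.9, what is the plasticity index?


Using PI = LL - PL
PI = 76.2 - 15.9
PI = 60.3


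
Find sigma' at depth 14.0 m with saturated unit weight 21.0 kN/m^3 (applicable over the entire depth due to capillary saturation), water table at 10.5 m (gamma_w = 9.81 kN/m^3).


Total stress = gamma_sat * depth
sigma = 21.0 * 14.0 = 294.0 kPa
Pore water pressure u = gamma_w * (depth - d_wt)
u = 9.81 * (14.0 - 10.5) = 34.335 kPa
Effective stress = sigma - u
sigma' = 294.0 - 34.335 = 259.67 kPa


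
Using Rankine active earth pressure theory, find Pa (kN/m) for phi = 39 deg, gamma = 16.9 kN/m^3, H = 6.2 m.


Compute active earth pressure coefficient:
Ka = tan^2(45 - phi/2) = tan^2(25.5) = 0.227506
Compute active force:
Pa = 0.5 * Ka * gamma * H^2
Pa = 0.5 * 0.227506 * 16.9 * 6.2^2
Pa = 73.9 kN/m


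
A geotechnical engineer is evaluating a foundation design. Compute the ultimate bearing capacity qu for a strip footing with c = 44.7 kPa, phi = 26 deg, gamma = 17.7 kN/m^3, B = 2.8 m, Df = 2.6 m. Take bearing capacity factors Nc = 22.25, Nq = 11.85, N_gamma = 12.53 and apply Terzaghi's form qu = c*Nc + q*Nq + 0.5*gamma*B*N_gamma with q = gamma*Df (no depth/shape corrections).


Compute qu = c*Nc + gamma*Df*Nq + 0.5*gamma*B*N_gamma
Term 1: 44.7 * 22.25 = 994.575
Term 2: 17.7 * 2.6 * 11.85 = 545.337
Term 3: 0.5 * 17.7 * 2.8 * 12.53 = 310.4934
qu = 994.575 + 545.337 + 310.4934
qu = 1850.41 kPa


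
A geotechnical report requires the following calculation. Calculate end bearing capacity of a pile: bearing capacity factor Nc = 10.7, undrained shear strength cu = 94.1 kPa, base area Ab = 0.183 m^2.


Using Qb = Nc * cu * Ab
Qb = 10.7 * 94.1 * 0.183
Qb = 184.26 kN


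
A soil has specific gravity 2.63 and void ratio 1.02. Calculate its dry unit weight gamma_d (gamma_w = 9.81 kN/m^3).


Result: 12.772 kN/m^3

Derivation:
Using gamma_d = Gs * gamma_w / (1 + e)
gamma_d = 2.63 * 9.81 / (1 + 1.02)
gamma_d = 2.63 * 9.81 / 2.02
gamma_d = 12.772 kN/m^3


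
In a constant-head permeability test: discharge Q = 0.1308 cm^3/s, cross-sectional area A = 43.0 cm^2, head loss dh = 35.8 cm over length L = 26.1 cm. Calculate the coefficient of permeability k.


Compute hydraulic gradient:
i = dh / L = 35.8 / 26.1 = 1.37165
Then apply Darcy's law:
k = Q / (A * i)
k = 0.1308 / (43.0 * 1.37165)
k = 0.1308 / 58.9808
k = 0.002218 cm/s


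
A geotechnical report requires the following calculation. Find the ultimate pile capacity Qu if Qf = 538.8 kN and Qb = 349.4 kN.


Using Qu = Qf + Qb
Qu = 538.8 + 349.4
Qu = 888.2 kN


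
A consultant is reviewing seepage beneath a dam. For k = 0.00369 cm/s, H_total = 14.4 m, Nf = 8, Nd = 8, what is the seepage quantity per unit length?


Result: 0.0005314 m^3/s per m

Derivation:
Convert k to m/s for unit consistency with H:
k = 0.00369 cm/s = 0.00369 / 100 m/s = 3.69e-05 m/s
Using q = k * H * Nf / Nd
Nf / Nd = 8 / 8 = 1.0
q = 3.69e-05 * 14.4 * 1.0
q = 0.0005314 m^3/s per m


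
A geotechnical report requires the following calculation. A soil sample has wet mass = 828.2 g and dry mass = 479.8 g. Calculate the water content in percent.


Using w = (m_wet - m_dry) / m_dry * 100
m_wet - m_dry = 828.2 - 479.8 = 348.4 g
w = 348.4 / 479.8 * 100
w = 72.61 %


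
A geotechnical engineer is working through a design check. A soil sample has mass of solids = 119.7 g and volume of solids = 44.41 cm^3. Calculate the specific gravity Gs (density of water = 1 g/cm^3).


Using Gs = m_s / (V_s * rho_w)
Since rho_w = 1 g/cm^3:
Gs = 119.7 / 44.41
Gs = 2.695


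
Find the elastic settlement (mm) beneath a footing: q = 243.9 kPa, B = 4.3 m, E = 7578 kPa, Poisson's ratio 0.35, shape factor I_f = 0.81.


Using Se = q * B * (1 - nu^2) * I_f / E
1 - nu^2 = 1 - 0.35^2 = 0.8775
Se = 243.9 * 4.3 * 0.8775 * 0.81 / 7578
Se = 0.098369 m
Convert to mm: Se = 0.098369 * 1000 = 98.369 mm


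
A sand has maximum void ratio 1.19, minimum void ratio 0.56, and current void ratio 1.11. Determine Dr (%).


Using Dr = (e_max - e) / (e_max - e_min) * 100
e_max - e = 1.19 - 1.11 = 0.08
e_max - e_min = 1.19 - 0.56 = 0.63
Dr = 0.08 / 0.63 * 100
Dr = 12.7 %


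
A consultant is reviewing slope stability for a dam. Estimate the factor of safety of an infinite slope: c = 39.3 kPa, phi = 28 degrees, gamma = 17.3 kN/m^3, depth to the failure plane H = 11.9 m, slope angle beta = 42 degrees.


Using Fs = c / (gamma*H*sin(beta)*cos(beta)) + tan(phi)/tan(beta)
Cohesion contribution = 39.3 / (17.3*11.9*sin(42)*cos(42))
Cohesion contribution = 0.383897
Friction contribution = tan(28)/tan(42) = 0.590523
Fs = 0.383897 + 0.590523
Fs = 0.974


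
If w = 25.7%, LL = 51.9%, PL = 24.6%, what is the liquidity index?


First compute the plasticity index:
PI = LL - PL = 51.9 - 24.6 = 27.3
Then compute the liquidity index:
LI = (w - PL) / PI
LI = (25.7 - 24.6) / 27.3
LI = 0.04


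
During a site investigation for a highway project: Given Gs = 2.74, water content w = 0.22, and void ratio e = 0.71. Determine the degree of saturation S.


Result: 0.849

Derivation:
Using S = Gs * w / e
S = 2.74 * 0.22 / 0.71
S = 0.849


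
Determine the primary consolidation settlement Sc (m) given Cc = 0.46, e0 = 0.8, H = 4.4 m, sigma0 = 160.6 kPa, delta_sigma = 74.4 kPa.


Using Sc = Cc * H / (1 + e0) * log10((sigma0 + delta_sigma) / sigma0)
Stress ratio = (160.6 + 74.4) / 160.6 = 1.46326
log10(1.46326) = 0.165322
Cc * H / (1 + e0) = 0.46 * 4.4 / (1 + 0.8) = 1.12444
Sc = 1.12444 * 0.165322
Sc = 0.1859 m


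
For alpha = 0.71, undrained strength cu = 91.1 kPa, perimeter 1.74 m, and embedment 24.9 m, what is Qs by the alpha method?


Using Qs = alpha * cu * perimeter * L
Qs = 0.71 * 91.1 * 1.74 * 24.9
Qs = 2802.37 kN


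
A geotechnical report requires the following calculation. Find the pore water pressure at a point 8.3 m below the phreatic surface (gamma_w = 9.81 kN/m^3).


Result: 81.42 kPa

Derivation:
Using u = gamma_w * h_w
u = 9.81 * 8.3
u = 81.42 kPa


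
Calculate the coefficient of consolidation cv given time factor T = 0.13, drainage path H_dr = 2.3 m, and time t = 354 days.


Result: 0.00194 m^2/day

Derivation:
Using cv = T * H_dr^2 / t
H_dr^2 = 2.3^2 = 5.29
cv = 0.13 * 5.29 / 354
cv = 0.00194 m^2/day


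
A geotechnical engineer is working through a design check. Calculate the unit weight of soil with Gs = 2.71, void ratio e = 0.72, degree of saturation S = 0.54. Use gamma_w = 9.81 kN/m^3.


Result: 17.674 kN/m^3

Derivation:
Using gamma = gamma_w * (Gs + S*e) / (1 + e)
Numerator: Gs + S*e = 2.71 + 0.54*0.72 = 3.0988
Denominator: 1 + e = 1 + 0.72 = 1.72
gamma = 9.81 * 3.0988 / 1.72
gamma = 17.674 kN/m^3


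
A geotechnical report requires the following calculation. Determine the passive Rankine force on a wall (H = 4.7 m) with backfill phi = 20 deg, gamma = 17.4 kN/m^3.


Result: 391.98 kN/m

Derivation:
Compute passive earth pressure coefficient:
Kp = tan^2(45 + phi/2) = tan^2(55.0) = 2.039607
Compute passive force:
Pp = 0.5 * Kp * gamma * H^2
Pp = 0.5 * 2.039607 * 17.4 * 4.7^2
Pp = 391.98 kN/m


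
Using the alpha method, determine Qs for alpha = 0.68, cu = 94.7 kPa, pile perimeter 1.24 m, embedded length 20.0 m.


Using Qs = alpha * cu * perimeter * L
Qs = 0.68 * 94.7 * 1.24 * 20.0
Qs = 1597.02 kN


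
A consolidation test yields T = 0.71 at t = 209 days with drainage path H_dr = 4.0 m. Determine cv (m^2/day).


Using cv = T * H_dr^2 / t
H_dr^2 = 4.0^2 = 16.0
cv = 0.71 * 16.0 / 209
cv = 0.05435 m^2/day


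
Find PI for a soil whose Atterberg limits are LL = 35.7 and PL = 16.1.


Result: 19.6

Derivation:
Using PI = LL - PL
PI = 35.7 - 16.1
PI = 19.6


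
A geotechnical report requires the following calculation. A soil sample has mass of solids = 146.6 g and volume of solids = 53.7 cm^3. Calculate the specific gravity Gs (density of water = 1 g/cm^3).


Using Gs = m_s / (V_s * rho_w)
Since rho_w = 1 g/cm^3:
Gs = 146.6 / 53.7
Gs = 2.73


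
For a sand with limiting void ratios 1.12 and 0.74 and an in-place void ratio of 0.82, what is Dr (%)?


Using Dr = (e_max - e) / (e_max - e_min) * 100
e_max - e = 1.12 - 0.82 = 0.3
e_max - e_min = 1.12 - 0.74 = 0.38
Dr = 0.3 / 0.38 * 100
Dr = 78.95 %


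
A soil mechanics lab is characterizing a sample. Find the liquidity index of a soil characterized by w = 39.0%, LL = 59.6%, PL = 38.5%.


First compute the plasticity index:
PI = LL - PL = 59.6 - 38.5 = 21.1
Then compute the liquidity index:
LI = (w - PL) / PI
LI = (39.0 - 38.5) / 21.1
LI = 0.024


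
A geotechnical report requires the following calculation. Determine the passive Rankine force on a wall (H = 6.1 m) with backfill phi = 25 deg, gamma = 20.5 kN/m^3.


Compute passive earth pressure coefficient:
Kp = tan^2(45 + phi/2) = tan^2(57.5) = 2.463913
Compute passive force:
Pp = 0.5 * Kp * gamma * H^2
Pp = 0.5 * 2.463913 * 20.5 * 6.1^2
Pp = 939.74 kN/m


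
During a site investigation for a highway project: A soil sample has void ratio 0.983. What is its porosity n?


Using the relation n = e / (1 + e)
n = 0.983 / (1 + 0.983)
n = 0.983 / 1.983
n = 0.4957


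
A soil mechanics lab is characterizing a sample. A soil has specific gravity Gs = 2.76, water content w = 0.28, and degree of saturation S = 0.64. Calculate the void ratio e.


Result: 1.2075

Derivation:
Using the relation e = Gs * w / S
e = 2.76 * 0.28 / 0.64
e = 1.2075


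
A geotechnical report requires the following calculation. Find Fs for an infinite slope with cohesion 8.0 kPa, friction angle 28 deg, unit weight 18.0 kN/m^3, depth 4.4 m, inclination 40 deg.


Result: 0.839

Derivation:
Using Fs = c / (gamma*H*sin(beta)*cos(beta)) + tan(phi)/tan(beta)
Cohesion contribution = 8.0 / (18.0*4.4*sin(40)*cos(40))
Cohesion contribution = 0.205137
Friction contribution = tan(28)/tan(40) = 0.633667
Fs = 0.205137 + 0.633667
Fs = 0.839


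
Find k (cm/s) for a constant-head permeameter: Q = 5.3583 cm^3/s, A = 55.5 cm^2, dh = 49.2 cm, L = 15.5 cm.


Compute hydraulic gradient:
i = dh / L = 49.2 / 15.5 = 3.17419
Then apply Darcy's law:
k = Q / (A * i)
k = 5.3583 / (55.5 * 3.17419)
k = 5.3583 / 176.168
k = 0.030416 cm/s


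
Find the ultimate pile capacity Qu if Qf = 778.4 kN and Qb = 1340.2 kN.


Result: 2118.6 kN

Derivation:
Using Qu = Qf + Qb
Qu = 778.4 + 1340.2
Qu = 2118.6 kN


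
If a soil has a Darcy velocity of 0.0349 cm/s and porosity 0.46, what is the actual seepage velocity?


Using v_s = v_d / n
v_s = 0.0349 / 0.46
v_s = 0.07587 cm/s


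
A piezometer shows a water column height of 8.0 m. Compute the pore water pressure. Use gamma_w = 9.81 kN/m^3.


Using u = gamma_w * h_w
u = 9.81 * 8.0
u = 78.48 kPa


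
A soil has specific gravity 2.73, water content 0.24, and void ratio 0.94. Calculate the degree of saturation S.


Using S = Gs * w / e
S = 2.73 * 0.24 / 0.94
S = 0.697


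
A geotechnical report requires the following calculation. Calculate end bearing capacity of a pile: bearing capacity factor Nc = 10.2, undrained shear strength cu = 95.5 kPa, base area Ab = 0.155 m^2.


Using Qb = Nc * cu * Ab
Qb = 10.2 * 95.5 * 0.155
Qb = 150.99 kN


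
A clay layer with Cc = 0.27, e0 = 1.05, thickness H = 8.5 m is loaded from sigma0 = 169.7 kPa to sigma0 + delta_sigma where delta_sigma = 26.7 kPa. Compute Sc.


Result: 0.071 m

Derivation:
Using Sc = Cc * H / (1 + e0) * log10((sigma0 + delta_sigma) / sigma0)
Stress ratio = (169.7 + 26.7) / 169.7 = 1.15734
log10(1.15734) = 0.0634596
Cc * H / (1 + e0) = 0.27 * 8.5 / (1 + 1.05) = 1.11951
Sc = 1.11951 * 0.0634596
Sc = 0.071 m


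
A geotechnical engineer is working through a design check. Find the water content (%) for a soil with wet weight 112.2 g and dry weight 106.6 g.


Using w = (m_wet - m_dry) / m_dry * 100
m_wet - m_dry = 112.2 - 106.6 = 5.6 g
w = 5.6 / 106.6 * 100
w = 5.25 %


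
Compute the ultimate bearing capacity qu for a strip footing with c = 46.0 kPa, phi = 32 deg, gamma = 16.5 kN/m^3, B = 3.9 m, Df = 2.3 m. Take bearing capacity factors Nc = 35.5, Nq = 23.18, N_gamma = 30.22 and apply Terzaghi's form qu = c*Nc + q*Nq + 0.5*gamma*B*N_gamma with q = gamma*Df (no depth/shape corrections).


Compute qu = c*Nc + gamma*Df*Nq + 0.5*gamma*B*N_gamma
Term 1: 46.0 * 35.5 = 1633.0
Term 2: 16.5 * 2.3 * 23.18 = 879.681
Term 3: 0.5 * 16.5 * 3.9 * 30.22 = 972.3285
qu = 1633.0 + 879.681 + 972.3285
qu = 3485.01 kPa


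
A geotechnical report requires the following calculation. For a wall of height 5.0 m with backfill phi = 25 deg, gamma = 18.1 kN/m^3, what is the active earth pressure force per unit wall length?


Result: 91.83 kN/m

Derivation:
Compute active earth pressure coefficient:
Ka = tan^2(45 - phi/2) = tan^2(32.5) = 0.405859
Compute active force:
Pa = 0.5 * Ka * gamma * H^2
Pa = 0.5 * 0.405859 * 18.1 * 5.0^2
Pa = 91.83 kN/m


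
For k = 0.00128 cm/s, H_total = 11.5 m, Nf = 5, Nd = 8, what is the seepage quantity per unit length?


Convert k to m/s for unit consistency with H:
k = 0.00128 cm/s = 0.00128 / 100 m/s = 1.28e-05 m/s
Using q = k * H * Nf / Nd
Nf / Nd = 5 / 8 = 0.625
q = 1.28e-05 * 11.5 * 0.625
q = 9.2e-05 m^3/s per m


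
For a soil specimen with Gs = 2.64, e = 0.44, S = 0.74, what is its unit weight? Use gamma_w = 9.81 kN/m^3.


Result: 20.203 kN/m^3

Derivation:
Using gamma = gamma_w * (Gs + S*e) / (1 + e)
Numerator: Gs + S*e = 2.64 + 0.74*0.44 = 2.9656
Denominator: 1 + e = 1 + 0.44 = 1.44
gamma = 9.81 * 2.9656 / 1.44
gamma = 20.203 kN/m^3


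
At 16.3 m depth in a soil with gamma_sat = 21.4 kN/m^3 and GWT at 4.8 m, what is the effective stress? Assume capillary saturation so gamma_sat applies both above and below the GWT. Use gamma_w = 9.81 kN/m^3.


Result: 236.01 kPa

Derivation:
Total stress = gamma_sat * depth
sigma = 21.4 * 16.3 = 348.82 kPa
Pore water pressure u = gamma_w * (depth - d_wt)
u = 9.81 * (16.3 - 4.8) = 112.815 kPa
Effective stress = sigma - u
sigma' = 348.82 - 112.815 = 236.01 kPa


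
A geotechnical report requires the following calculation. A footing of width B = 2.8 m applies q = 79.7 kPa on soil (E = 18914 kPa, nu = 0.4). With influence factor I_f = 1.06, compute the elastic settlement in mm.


Using Se = q * B * (1 - nu^2) * I_f / E
1 - nu^2 = 1 - 0.4^2 = 0.84
Se = 79.7 * 2.8 * 0.84 * 1.06 / 18914
Se = 0.010506 m
Convert to mm: Se = 0.010506 * 1000 = 10.506 mm


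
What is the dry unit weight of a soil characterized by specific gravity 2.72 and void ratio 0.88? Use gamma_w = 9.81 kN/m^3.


Using gamma_d = Gs * gamma_w / (1 + e)
gamma_d = 2.72 * 9.81 / (1 + 0.88)
gamma_d = 2.72 * 9.81 / 1.88
gamma_d = 14.193 kN/m^3


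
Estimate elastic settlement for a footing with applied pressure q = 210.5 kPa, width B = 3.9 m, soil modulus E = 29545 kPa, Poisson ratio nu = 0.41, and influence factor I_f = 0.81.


Using Se = q * B * (1 - nu^2) * I_f / E
1 - nu^2 = 1 - 0.41^2 = 0.8319
Se = 210.5 * 3.9 * 0.8319 * 0.81 / 29545
Se = 0.018724 m
Convert to mm: Se = 0.018724 * 1000 = 18.724 mm


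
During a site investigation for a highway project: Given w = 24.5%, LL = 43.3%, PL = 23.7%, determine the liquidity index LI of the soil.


First compute the plasticity index:
PI = LL - PL = 43.3 - 23.7 = 19.6
Then compute the liquidity index:
LI = (w - PL) / PI
LI = (24.5 - 23.7) / 19.6
LI = 0.041


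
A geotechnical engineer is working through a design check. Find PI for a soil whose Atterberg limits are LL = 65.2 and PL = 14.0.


Using PI = LL - PL
PI = 65.2 - 14.0
PI = 51.2


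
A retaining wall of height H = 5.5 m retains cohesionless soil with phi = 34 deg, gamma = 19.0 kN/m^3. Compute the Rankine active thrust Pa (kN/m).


Result: 81.25 kN/m

Derivation:
Compute active earth pressure coefficient:
Ka = tan^2(45 - phi/2) = tan^2(28.0) = 0.282715
Compute active force:
Pa = 0.5 * Ka * gamma * H^2
Pa = 0.5 * 0.282715 * 19.0 * 5.5^2
Pa = 81.25 kN/m


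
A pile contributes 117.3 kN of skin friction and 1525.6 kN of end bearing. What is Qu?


Using Qu = Qf + Qb
Qu = 117.3 + 1525.6
Qu = 1642.9 kN


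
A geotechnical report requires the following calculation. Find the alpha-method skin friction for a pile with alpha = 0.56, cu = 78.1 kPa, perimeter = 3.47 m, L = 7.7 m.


Using Qs = alpha * cu * perimeter * L
Qs = 0.56 * 78.1 * 3.47 * 7.7
Qs = 1168.58 kN


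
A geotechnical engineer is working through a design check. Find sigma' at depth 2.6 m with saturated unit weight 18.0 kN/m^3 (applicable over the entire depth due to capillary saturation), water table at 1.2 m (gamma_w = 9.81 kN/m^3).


Total stress = gamma_sat * depth
sigma = 18.0 * 2.6 = 46.8 kPa
Pore water pressure u = gamma_w * (depth - d_wt)
u = 9.81 * (2.6 - 1.2) = 13.734 kPa
Effective stress = sigma - u
sigma' = 46.8 - 13.734 = 33.07 kPa


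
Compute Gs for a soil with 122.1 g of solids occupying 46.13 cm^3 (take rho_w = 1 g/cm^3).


Using Gs = m_s / (V_s * rho_w)
Since rho_w = 1 g/cm^3:
Gs = 122.1 / 46.13
Gs = 2.647


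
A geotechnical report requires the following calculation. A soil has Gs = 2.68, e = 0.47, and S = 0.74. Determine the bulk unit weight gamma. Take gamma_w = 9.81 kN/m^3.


Result: 20.206 kN/m^3

Derivation:
Using gamma = gamma_w * (Gs + S*e) / (1 + e)
Numerator: Gs + S*e = 2.68 + 0.74*0.47 = 3.0278
Denominator: 1 + e = 1 + 0.47 = 1.47
gamma = 9.81 * 3.0278 / 1.47
gamma = 20.206 kN/m^3


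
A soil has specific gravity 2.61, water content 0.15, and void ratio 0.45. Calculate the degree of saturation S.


Result: 0.87

Derivation:
Using S = Gs * w / e
S = 2.61 * 0.15 / 0.45
S = 0.87


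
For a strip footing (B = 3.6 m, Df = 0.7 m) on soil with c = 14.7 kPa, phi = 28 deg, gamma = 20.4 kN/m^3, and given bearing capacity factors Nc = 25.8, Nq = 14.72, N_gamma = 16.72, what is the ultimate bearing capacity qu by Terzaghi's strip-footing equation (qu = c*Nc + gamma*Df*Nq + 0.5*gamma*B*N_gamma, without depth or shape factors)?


Result: 1203.42 kPa

Derivation:
Compute qu = c*Nc + gamma*Df*Nq + 0.5*gamma*B*N_gamma
Term 1: 14.7 * 25.8 = 379.26
Term 2: 20.4 * 0.7 * 14.72 = 210.2016
Term 3: 0.5 * 20.4 * 3.6 * 16.72 = 613.9584
qu = 379.26 + 210.2016 + 613.9584
qu = 1203.42 kPa


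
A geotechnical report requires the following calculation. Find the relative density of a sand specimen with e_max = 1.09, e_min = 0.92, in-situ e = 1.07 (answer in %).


Using Dr = (e_max - e) / (e_max - e_min) * 100
e_max - e = 1.09 - 1.07 = 0.02
e_max - e_min = 1.09 - 0.92 = 0.17
Dr = 0.02 / 0.17 * 100
Dr = 11.76 %


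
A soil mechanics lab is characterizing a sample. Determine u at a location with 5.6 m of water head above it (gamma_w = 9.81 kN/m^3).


Using u = gamma_w * h_w
u = 9.81 * 5.6
u = 54.94 kPa


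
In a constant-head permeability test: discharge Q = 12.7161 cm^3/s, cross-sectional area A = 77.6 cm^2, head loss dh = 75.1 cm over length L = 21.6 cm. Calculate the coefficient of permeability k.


Result: 0.047131 cm/s

Derivation:
Compute hydraulic gradient:
i = dh / L = 75.1 / 21.6 = 3.47685
Then apply Darcy's law:
k = Q / (A * i)
k = 12.7161 / (77.6 * 3.47685)
k = 12.7161 / 269.804
k = 0.047131 cm/s


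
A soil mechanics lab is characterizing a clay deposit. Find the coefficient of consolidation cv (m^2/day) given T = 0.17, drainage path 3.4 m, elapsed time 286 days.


Using cv = T * H_dr^2 / t
H_dr^2 = 3.4^2 = 11.56
cv = 0.17 * 11.56 / 286
cv = 0.00687 m^2/day


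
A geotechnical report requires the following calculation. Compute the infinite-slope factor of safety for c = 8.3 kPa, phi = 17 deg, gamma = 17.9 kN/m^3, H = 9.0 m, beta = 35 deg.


Using Fs = c / (gamma*H*sin(beta)*cos(beta)) + tan(phi)/tan(beta)
Cohesion contribution = 8.3 / (17.9*9.0*sin(35)*cos(35))
Cohesion contribution = 0.109655
Friction contribution = tan(17)/tan(35) = 0.436629
Fs = 0.109655 + 0.436629
Fs = 0.546


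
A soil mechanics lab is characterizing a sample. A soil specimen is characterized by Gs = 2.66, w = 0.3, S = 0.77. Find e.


Using the relation e = Gs * w / S
e = 2.66 * 0.3 / 0.77
e = 1.0364


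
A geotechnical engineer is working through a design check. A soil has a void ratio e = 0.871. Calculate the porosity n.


Using the relation n = e / (1 + e)
n = 0.871 / (1 + 0.871)
n = 0.871 / 1.871
n = 0.4655


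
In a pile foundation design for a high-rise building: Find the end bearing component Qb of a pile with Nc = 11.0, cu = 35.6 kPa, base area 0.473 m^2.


Result: 185.23 kN

Derivation:
Using Qb = Nc * cu * Ab
Qb = 11.0 * 35.6 * 0.473
Qb = 185.23 kN


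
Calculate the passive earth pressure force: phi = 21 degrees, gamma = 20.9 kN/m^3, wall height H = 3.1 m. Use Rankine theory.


Compute passive earth pressure coefficient:
Kp = tan^2(45 + phi/2) = tan^2(55.5) = 2.117051
Compute passive force:
Pp = 0.5 * Kp * gamma * H^2
Pp = 0.5 * 2.117051 * 20.9 * 3.1^2
Pp = 212.6 kN/m


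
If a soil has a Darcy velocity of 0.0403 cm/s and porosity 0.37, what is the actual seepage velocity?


Result: 0.10892 cm/s

Derivation:
Using v_s = v_d / n
v_s = 0.0403 / 0.37
v_s = 0.10892 cm/s


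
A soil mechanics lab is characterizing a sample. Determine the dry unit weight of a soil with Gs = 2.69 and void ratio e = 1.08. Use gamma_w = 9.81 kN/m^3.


Using gamma_d = Gs * gamma_w / (1 + e)
gamma_d = 2.69 * 9.81 / (1 + 1.08)
gamma_d = 2.69 * 9.81 / 2.08
gamma_d = 12.687 kN/m^3


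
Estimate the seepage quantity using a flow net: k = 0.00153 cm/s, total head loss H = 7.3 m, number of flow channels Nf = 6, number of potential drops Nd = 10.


Convert k to m/s for unit consistency with H:
k = 0.00153 cm/s = 0.00153 / 100 m/s = 1.53e-05 m/s
Using q = k * H * Nf / Nd
Nf / Nd = 6 / 10 = 0.6
q = 1.53e-05 * 7.3 * 0.6
q = 6.701e-05 m^3/s per m


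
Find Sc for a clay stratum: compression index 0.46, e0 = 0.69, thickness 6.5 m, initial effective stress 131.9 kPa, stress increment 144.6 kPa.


Result: 0.5687 m

Derivation:
Using Sc = Cc * H / (1 + e0) * log10((sigma0 + delta_sigma) / sigma0)
Stress ratio = (131.9 + 144.6) / 131.9 = 2.09629
log10(2.09629) = 0.32145
Cc * H / (1 + e0) = 0.46 * 6.5 / (1 + 0.69) = 1.76923
Sc = 1.76923 * 0.32145
Sc = 0.5687 m


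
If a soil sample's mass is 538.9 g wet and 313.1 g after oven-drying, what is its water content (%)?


Result: 72.12 %

Derivation:
Using w = (m_wet - m_dry) / m_dry * 100
m_wet - m_dry = 538.9 - 313.1 = 225.8 g
w = 225.8 / 313.1 * 100
w = 72.12 %


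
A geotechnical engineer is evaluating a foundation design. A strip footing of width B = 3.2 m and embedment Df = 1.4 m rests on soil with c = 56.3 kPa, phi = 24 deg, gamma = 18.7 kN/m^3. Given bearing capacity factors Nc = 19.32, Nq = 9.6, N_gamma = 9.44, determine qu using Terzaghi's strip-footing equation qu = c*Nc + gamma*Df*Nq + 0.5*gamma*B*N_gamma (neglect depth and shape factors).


Compute qu = c*Nc + gamma*Df*Nq + 0.5*gamma*B*N_gamma
Term 1: 56.3 * 19.32 = 1087.716
Term 2: 18.7 * 1.4 * 9.6 = 251.328
Term 3: 0.5 * 18.7 * 3.2 * 9.44 = 282.4448
qu = 1087.716 + 251.328 + 282.4448
qu = 1621.49 kPa


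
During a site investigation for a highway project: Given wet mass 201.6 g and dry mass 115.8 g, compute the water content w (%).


Using w = (m_wet - m_dry) / m_dry * 100
m_wet - m_dry = 201.6 - 115.8 = 85.8 g
w = 85.8 / 115.8 * 100
w = 74.09 %


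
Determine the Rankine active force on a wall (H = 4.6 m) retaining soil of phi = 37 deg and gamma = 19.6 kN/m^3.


Result: 51.55 kN/m

Derivation:
Compute active earth pressure coefficient:
Ka = tan^2(45 - phi/2) = tan^2(26.5) = 0.248584
Compute active force:
Pa = 0.5 * Ka * gamma * H^2
Pa = 0.5 * 0.248584 * 19.6 * 4.6^2
Pa = 51.55 kN/m


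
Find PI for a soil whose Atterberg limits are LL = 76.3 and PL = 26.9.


Using PI = LL - PL
PI = 76.3 - 26.9
PI = 49.4


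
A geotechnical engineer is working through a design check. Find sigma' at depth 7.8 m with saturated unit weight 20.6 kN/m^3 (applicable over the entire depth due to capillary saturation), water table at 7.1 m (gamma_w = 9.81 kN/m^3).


Total stress = gamma_sat * depth
sigma = 20.6 * 7.8 = 160.68 kPa
Pore water pressure u = gamma_w * (depth - d_wt)
u = 9.81 * (7.8 - 7.1) = 6.867 kPa
Effective stress = sigma - u
sigma' = 160.68 - 6.867 = 153.81 kPa


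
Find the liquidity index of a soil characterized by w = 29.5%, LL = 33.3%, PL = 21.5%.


First compute the plasticity index:
PI = LL - PL = 33.3 - 21.5 = 11.8
Then compute the liquidity index:
LI = (w - PL) / PI
LI = (29.5 - 21.5) / 11.8
LI = 0.678


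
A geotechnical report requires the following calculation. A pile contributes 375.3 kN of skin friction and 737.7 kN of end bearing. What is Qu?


Using Qu = Qf + Qb
Qu = 375.3 + 737.7
Qu = 1113.0 kN


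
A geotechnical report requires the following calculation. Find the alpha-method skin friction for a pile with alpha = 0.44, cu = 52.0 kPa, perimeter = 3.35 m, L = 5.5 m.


Using Qs = alpha * cu * perimeter * L
Qs = 0.44 * 52.0 * 3.35 * 5.5
Qs = 421.56 kN


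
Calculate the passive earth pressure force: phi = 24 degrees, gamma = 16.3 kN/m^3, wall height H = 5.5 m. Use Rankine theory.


Result: 584.59 kN/m

Derivation:
Compute passive earth pressure coefficient:
Kp = tan^2(45 + phi/2) = tan^2(57.0) = 2.371184
Compute passive force:
Pp = 0.5 * Kp * gamma * H^2
Pp = 0.5 * 2.371184 * 16.3 * 5.5^2
Pp = 584.59 kN/m


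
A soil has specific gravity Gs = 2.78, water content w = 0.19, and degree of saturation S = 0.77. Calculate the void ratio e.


Using the relation e = Gs * w / S
e = 2.78 * 0.19 / 0.77
e = 0.686


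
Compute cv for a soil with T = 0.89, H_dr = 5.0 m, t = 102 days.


Result: 0.21814 m^2/day

Derivation:
Using cv = T * H_dr^2 / t
H_dr^2 = 5.0^2 = 25.0
cv = 0.89 * 25.0 / 102
cv = 0.21814 m^2/day


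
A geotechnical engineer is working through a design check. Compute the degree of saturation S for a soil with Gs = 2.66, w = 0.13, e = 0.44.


Using S = Gs * w / e
S = 2.66 * 0.13 / 0.44
S = 0.7859


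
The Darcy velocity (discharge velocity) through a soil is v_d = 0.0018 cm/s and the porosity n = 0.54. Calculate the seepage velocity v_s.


Result: 0.00333 cm/s

Derivation:
Using v_s = v_d / n
v_s = 0.0018 / 0.54
v_s = 0.00333 cm/s


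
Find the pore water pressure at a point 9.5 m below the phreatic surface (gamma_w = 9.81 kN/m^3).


Result: 93.2 kPa

Derivation:
Using u = gamma_w * h_w
u = 9.81 * 9.5
u = 93.2 kPa


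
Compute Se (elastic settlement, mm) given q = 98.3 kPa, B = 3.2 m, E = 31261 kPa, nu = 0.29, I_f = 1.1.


Using Se = q * B * (1 - nu^2) * I_f / E
1 - nu^2 = 1 - 0.29^2 = 0.9159
Se = 98.3 * 3.2 * 0.9159 * 1.1 / 31261
Se = 0.010138 m
Convert to mm: Se = 0.010138 * 1000 = 10.138 mm


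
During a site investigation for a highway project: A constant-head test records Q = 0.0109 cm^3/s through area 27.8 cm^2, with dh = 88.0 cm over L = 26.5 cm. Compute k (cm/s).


Compute hydraulic gradient:
i = dh / L = 88.0 / 26.5 = 3.32075
Then apply Darcy's law:
k = Q / (A * i)
k = 0.0109 / (27.8 * 3.32075)
k = 0.0109 / 92.317
k = 0.000118 cm/s


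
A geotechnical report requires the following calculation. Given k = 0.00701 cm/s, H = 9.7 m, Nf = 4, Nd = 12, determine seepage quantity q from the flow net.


Result: 0.0002267 m^3/s per m

Derivation:
Convert k to m/s for unit consistency with H:
k = 0.00701 cm/s = 0.00701 / 100 m/s = 7.01e-05 m/s
Using q = k * H * Nf / Nd
Nf / Nd = 4 / 12 = 0.3333
q = 7.01e-05 * 9.7 * 0.3333
q = 0.0002267 m^3/s per m


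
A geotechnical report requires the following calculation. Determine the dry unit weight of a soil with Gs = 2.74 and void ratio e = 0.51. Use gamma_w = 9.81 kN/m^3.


Result: 17.801 kN/m^3

Derivation:
Using gamma_d = Gs * gamma_w / (1 + e)
gamma_d = 2.74 * 9.81 / (1 + 0.51)
gamma_d = 2.74 * 9.81 / 1.51
gamma_d = 17.801 kN/m^3


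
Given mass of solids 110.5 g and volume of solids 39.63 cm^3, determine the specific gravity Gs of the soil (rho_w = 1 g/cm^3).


Result: 2.788

Derivation:
Using Gs = m_s / (V_s * rho_w)
Since rho_w = 1 g/cm^3:
Gs = 110.5 / 39.63
Gs = 2.788


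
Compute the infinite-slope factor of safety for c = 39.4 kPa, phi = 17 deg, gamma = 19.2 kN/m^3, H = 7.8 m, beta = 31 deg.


Using Fs = c / (gamma*H*sin(beta)*cos(beta)) + tan(phi)/tan(beta)
Cohesion contribution = 39.4 / (19.2*7.8*sin(31)*cos(31))
Cohesion contribution = 0.59593
Friction contribution = tan(17)/tan(31) = 0.508821
Fs = 0.59593 + 0.508821
Fs = 1.105


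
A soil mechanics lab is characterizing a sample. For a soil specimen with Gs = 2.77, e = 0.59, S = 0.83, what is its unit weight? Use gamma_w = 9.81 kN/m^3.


Result: 20.112 kN/m^3

Derivation:
Using gamma = gamma_w * (Gs + S*e) / (1 + e)
Numerator: Gs + S*e = 2.77 + 0.83*0.59 = 3.2597
Denominator: 1 + e = 1 + 0.59 = 1.59
gamma = 9.81 * 3.2597 / 1.59
gamma = 20.112 kN/m^3


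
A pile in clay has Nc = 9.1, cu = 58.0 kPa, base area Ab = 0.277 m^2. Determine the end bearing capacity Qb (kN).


Using Qb = Nc * cu * Ab
Qb = 9.1 * 58.0 * 0.277
Qb = 146.2 kN


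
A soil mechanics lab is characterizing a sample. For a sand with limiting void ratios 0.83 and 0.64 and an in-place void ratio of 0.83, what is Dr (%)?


Using Dr = (e_max - e) / (e_max - e_min) * 100
e_max - e = 0.83 - 0.83 = 0.0
e_max - e_min = 0.83 - 0.64 = 0.19
Dr = 0.0 / 0.19 * 100
Dr = 0.0 %


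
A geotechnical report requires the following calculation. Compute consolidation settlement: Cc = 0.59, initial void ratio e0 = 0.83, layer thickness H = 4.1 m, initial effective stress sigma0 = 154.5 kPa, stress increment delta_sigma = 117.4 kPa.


Result: 0.3245 m

Derivation:
Using Sc = Cc * H / (1 + e0) * log10((sigma0 + delta_sigma) / sigma0)
Stress ratio = (154.5 + 117.4) / 154.5 = 1.75987
log10(1.75987) = 0.245481
Cc * H / (1 + e0) = 0.59 * 4.1 / (1 + 0.83) = 1.32186
Sc = 1.32186 * 0.245481
Sc = 0.3245 m


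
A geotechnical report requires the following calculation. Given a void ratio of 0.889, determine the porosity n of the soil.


Using the relation n = e / (1 + e)
n = 0.889 / (1 + 0.889)
n = 0.889 / 1.889
n = 0.4706


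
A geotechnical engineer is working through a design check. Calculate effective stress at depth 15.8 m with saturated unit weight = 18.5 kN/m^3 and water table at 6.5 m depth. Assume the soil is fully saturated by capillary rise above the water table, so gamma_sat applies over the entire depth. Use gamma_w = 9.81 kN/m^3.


Total stress = gamma_sat * depth
sigma = 18.5 * 15.8 = 292.3 kPa
Pore water pressure u = gamma_w * (depth - d_wt)
u = 9.81 * (15.8 - 6.5) = 91.233 kPa
Effective stress = sigma - u
sigma' = 292.3 - 91.233 = 201.07 kPa


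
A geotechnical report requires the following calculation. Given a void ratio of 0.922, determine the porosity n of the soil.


Using the relation n = e / (1 + e)
n = 0.922 / (1 + 0.922)
n = 0.922 / 1.922
n = 0.4797


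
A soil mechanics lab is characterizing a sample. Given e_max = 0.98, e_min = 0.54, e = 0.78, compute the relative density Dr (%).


Using Dr = (e_max - e) / (e_max - e_min) * 100
e_max - e = 0.98 - 0.78 = 0.2
e_max - e_min = 0.98 - 0.54 = 0.44
Dr = 0.2 / 0.44 * 100
Dr = 45.45 %


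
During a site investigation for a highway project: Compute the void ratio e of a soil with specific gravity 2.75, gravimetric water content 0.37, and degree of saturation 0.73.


Using the relation e = Gs * w / S
e = 2.75 * 0.37 / 0.73
e = 1.3938


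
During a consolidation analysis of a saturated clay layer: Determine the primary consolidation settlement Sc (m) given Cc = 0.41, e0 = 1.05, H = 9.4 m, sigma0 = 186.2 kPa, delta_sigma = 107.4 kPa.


Using Sc = Cc * H / (1 + e0) * log10((sigma0 + delta_sigma) / sigma0)
Stress ratio = (186.2 + 107.4) / 186.2 = 1.5768
log10(1.5768) = 0.197776
Cc * H / (1 + e0) = 0.41 * 9.4 / (1 + 1.05) = 1.88
Sc = 1.88 * 0.197776
Sc = 0.3718 m


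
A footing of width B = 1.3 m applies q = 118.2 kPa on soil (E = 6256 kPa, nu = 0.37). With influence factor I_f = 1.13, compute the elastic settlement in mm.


Result: 23.955 mm

Derivation:
Using Se = q * B * (1 - nu^2) * I_f / E
1 - nu^2 = 1 - 0.37^2 = 0.8631
Se = 118.2 * 1.3 * 0.8631 * 1.13 / 6256
Se = 0.023955 m
Convert to mm: Se = 0.023955 * 1000 = 23.955 mm


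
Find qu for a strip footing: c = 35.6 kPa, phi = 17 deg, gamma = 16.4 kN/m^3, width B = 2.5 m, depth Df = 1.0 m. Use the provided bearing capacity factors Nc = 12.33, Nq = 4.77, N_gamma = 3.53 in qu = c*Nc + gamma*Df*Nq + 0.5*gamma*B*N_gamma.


Result: 589.54 kPa

Derivation:
Compute qu = c*Nc + gamma*Df*Nq + 0.5*gamma*B*N_gamma
Term 1: 35.6 * 12.33 = 438.948
Term 2: 16.4 * 1.0 * 4.77 = 78.228
Term 3: 0.5 * 16.4 * 2.5 * 3.53 = 72.365
qu = 438.948 + 78.228 + 72.365
qu = 589.54 kPa


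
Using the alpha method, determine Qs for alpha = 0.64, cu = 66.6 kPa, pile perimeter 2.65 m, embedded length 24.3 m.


Result: 2744.77 kN

Derivation:
Using Qs = alpha * cu * perimeter * L
Qs = 0.64 * 66.6 * 2.65 * 24.3
Qs = 2744.77 kN


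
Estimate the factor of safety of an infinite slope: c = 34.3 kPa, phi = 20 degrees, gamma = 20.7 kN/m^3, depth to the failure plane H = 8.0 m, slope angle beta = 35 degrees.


Using Fs = c / (gamma*H*sin(beta)*cos(beta)) + tan(phi)/tan(beta)
Cohesion contribution = 34.3 / (20.7*8.0*sin(35)*cos(35))
Cohesion contribution = 0.440837
Friction contribution = tan(20)/tan(35) = 0.519803
Fs = 0.440837 + 0.519803
Fs = 0.961


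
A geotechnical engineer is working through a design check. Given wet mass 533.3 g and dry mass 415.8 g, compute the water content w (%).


Result: 28.26 %

Derivation:
Using w = (m_wet - m_dry) / m_dry * 100
m_wet - m_dry = 533.3 - 415.8 = 117.5 g
w = 117.5 / 415.8 * 100
w = 28.26 %


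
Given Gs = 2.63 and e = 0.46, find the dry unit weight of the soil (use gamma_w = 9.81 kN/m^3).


Result: 17.671 kN/m^3

Derivation:
Using gamma_d = Gs * gamma_w / (1 + e)
gamma_d = 2.63 * 9.81 / (1 + 0.46)
gamma_d = 2.63 * 9.81 / 1.46
gamma_d = 17.671 kN/m^3


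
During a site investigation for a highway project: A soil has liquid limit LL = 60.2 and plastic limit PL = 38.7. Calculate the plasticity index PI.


Result: 21.5

Derivation:
Using PI = LL - PL
PI = 60.2 - 38.7
PI = 21.5


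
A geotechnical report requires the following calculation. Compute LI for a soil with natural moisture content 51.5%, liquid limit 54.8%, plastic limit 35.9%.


First compute the plasticity index:
PI = LL - PL = 54.8 - 35.9 = 18.9
Then compute the liquidity index:
LI = (w - PL) / PI
LI = (51.5 - 35.9) / 18.9
LI = 0.825


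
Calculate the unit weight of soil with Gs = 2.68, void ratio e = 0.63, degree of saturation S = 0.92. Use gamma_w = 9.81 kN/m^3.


Using gamma = gamma_w * (Gs + S*e) / (1 + e)
Numerator: Gs + S*e = 2.68 + 0.92*0.63 = 3.2596
Denominator: 1 + e = 1 + 0.63 = 1.63
gamma = 9.81 * 3.2596 / 1.63
gamma = 19.618 kN/m^3


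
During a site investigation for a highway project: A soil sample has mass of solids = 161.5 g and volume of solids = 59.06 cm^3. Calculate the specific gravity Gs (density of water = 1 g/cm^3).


Using Gs = m_s / (V_s * rho_w)
Since rho_w = 1 g/cm^3:
Gs = 161.5 / 59.06
Gs = 2.735


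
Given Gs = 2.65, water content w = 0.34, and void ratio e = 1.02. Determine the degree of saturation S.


Using S = Gs * w / e
S = 2.65 * 0.34 / 1.02
S = 0.8833


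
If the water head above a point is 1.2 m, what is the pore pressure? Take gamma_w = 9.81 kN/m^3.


Using u = gamma_w * h_w
u = 9.81 * 1.2
u = 11.77 kPa


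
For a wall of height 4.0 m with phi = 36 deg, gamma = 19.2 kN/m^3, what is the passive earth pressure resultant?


Compute passive earth pressure coefficient:
Kp = tan^2(45 + phi/2) = tan^2(63.0) = 3.85184
Compute passive force:
Pp = 0.5 * Kp * gamma * H^2
Pp = 0.5 * 3.85184 * 19.2 * 4.0^2
Pp = 591.64 kN/m


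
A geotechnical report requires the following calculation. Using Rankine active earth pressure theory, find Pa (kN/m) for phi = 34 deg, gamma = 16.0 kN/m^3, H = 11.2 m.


Compute active earth pressure coefficient:
Ka = tan^2(45 - phi/2) = tan^2(28.0) = 0.282715
Compute active force:
Pa = 0.5 * Ka * gamma * H^2
Pa = 0.5 * 0.282715 * 16.0 * 11.2^2
Pa = 283.71 kN/m


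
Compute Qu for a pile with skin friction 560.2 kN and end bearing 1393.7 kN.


Result: 1953.9 kN

Derivation:
Using Qu = Qf + Qb
Qu = 560.2 + 1393.7
Qu = 1953.9 kN


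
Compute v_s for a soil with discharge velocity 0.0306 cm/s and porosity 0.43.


Result: 0.07116 cm/s

Derivation:
Using v_s = v_d / n
v_s = 0.0306 / 0.43
v_s = 0.07116 cm/s


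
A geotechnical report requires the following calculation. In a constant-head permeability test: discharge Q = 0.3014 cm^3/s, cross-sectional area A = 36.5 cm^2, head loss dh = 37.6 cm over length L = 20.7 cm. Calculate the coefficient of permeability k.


Compute hydraulic gradient:
i = dh / L = 37.6 / 20.7 = 1.81643
Then apply Darcy's law:
k = Q / (A * i)
k = 0.3014 / (36.5 * 1.81643)
k = 0.3014 / 66.2995
k = 0.004546 cm/s
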